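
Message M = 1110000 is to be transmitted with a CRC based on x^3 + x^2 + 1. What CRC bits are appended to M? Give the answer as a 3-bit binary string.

Append 3 zeros: 1110000000. Divide by 1101 (XOR where the leading bit is 1):
  pos 0: 1110 XOR 1101 = 0011
  pos 2: 1100 XOR 1101 = 0001
  pos 5: 1000 XOR 1101 = 0101
  pos 6: 1010 XOR 1101 = 0111
Remainder (last 3 bits) = 111. This is the CRC / FCS.

111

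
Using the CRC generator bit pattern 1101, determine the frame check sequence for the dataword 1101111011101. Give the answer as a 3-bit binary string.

Append 3 zeros: 1101111011101000. Divide by 1101 (XOR where the leading bit is 1):
  pos 0: 1101 XOR 1101 = 0000
  pos 4: 1110 XOR 1101 = 0011
  pos 6: 1111 XOR 1101 = 0010
  pos 8: 1010 XOR 1101 = 0111
  pos 9: 1111 XOR 1101 = 0010
  pos 11: 1000 XOR 1101 = 0101
  pos 12: 1010 XOR 1101 = 0111
Remainder (last 3 bits) = 111. This is the CRC / FCS.

111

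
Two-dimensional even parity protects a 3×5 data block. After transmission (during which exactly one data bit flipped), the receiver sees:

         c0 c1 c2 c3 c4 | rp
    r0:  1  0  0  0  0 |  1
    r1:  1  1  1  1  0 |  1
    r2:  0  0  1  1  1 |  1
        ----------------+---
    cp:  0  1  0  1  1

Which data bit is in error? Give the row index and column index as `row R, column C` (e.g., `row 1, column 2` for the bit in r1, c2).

Recompute each row's even parity and compare to rp:
  r0: data parity 1, sent rp 1 → ok
  r1: data parity 0, sent rp 1 → mismatch
  r2: data parity 1, sent rp 1 → ok
Recompute each column's even parity and compare to cp:
  c0: data parity 0, sent cp 0 → ok
  c1: data parity 1, sent cp 1 → ok
  c2: data parity 0, sent cp 0 → ok
  c3: data parity 0, sent cp 1 → mismatch
  c4: data parity 1, sent cp 1 → ok
Exactly one row (r1) and one column (c3) fail → the flipped bit is at their intersection.

row 1, column 3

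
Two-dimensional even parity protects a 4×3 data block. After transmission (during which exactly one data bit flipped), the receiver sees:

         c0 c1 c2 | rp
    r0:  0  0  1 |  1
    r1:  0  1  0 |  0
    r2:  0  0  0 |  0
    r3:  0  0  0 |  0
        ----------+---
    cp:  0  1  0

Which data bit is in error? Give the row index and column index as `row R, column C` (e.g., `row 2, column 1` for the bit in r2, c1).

row 1, column 2

Recompute each row's even parity and compare to rp:
  r0: data parity 1, sent rp 1 → ok
  r1: data parity 1, sent rp 0 → mismatch
  r2: data parity 0, sent rp 0 → ok
  r3: data parity 0, sent rp 0 → ok
Recompute each column's even parity and compare to cp:
  c0: data parity 0, sent cp 0 → ok
  c1: data parity 1, sent cp 1 → ok
  c2: data parity 1, sent cp 0 → mismatch
Exactly one row (r1) and one column (c2) fail → the flipped bit is at their intersection.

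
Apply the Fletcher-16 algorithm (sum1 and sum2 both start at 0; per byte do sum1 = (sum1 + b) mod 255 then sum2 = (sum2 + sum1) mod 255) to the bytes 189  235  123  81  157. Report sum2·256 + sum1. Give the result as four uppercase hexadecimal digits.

1714

Running sums (mod 255):
  after byte 0 (189): sum1=189, sum2=189
  after byte 1 (235): sum1=169, sum2=103
  after byte 2 (123): sum1=37, sum2=140
  after byte 3 (81): sum1=118, sum2=3
  after byte 4 (157): sum1=20, sum2=23
Checksum = sum2·256 + sum1 = 23·256 + 20 = 5908 = 0x1714.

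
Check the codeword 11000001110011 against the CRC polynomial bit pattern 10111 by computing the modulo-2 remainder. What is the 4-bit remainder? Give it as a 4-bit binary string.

Modulo-2 division of 11000001110011 by 10111:
  pos 0: 11000 XOR 10111 = 01111
  pos 1: 11110 XOR 10111 = 01001
  pos 2: 10010 XOR 10111 = 00101
  pos 4: 10111 XOR 10111 = 00000
  pos 9: 10011 XOR 10111 = 00100
Remainder = 0100 (nonzero — an error is detected).

0100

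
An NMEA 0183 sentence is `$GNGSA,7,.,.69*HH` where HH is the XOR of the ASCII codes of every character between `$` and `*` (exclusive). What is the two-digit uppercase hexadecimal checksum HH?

48

XOR the ASCII codes of the payload characters:
  'G' = 0x47 → acc = 0x47
  'N' = 0x4E → acc = 0x09
  'G' = 0x47 → acc = 0x4E
  'S' = 0x53 → acc = 0x1D
  'A' = 0x41 → acc = 0x5C
  ',' = 0x2C → acc = 0x70
  '7' = 0x37 → acc = 0x47
  ',' = 0x2C → acc = 0x6B
  '.' = 0x2E → acc = 0x45
  ',' = 0x2C → acc = 0x69
  '.' = 0x2E → acc = 0x47
  '6' = 0x36 → acc = 0x71
  '9' = 0x39 → acc = 0x48
Checksum = 0x48.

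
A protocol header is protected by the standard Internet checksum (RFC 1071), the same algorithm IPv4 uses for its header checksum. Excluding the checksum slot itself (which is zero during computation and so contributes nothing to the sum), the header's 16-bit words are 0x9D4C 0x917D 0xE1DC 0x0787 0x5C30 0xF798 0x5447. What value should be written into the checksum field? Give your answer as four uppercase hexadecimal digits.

3FC1

One's-complement addition (fold any carry out of bit 15 back into bit 0):
  0x9D4C + 0x917D = 0x12EC9 → wrap carry → 0x2ECA
  0x2ECA + 0xE1DC = 0x110A6 → wrap carry → 0x10A7
  0x10A7 + 0x0787 = 0x0182E
  0x182E + 0x5C30 = 0x0745E
  0x745E + 0xF798 = 0x16BF6 → wrap carry → 0x6BF7
  0x6BF7 + 0x5447 = 0x0C03E
One's-complement sum = 0xC03E.
Checksum = ~0xC03E & 0xFFFF = 0x3FC1.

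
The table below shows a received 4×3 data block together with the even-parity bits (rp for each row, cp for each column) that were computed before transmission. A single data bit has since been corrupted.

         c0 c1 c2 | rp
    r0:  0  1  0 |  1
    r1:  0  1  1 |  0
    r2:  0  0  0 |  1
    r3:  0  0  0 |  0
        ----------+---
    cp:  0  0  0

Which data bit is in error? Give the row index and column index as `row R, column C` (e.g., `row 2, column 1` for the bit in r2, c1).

Recompute each row's even parity and compare to rp:
  r0: data parity 1, sent rp 1 → ok
  r1: data parity 0, sent rp 0 → ok
  r2: data parity 0, sent rp 1 → mismatch
  r3: data parity 0, sent rp 0 → ok
Recompute each column's even parity and compare to cp:
  c0: data parity 0, sent cp 0 → ok
  c1: data parity 0, sent cp 0 → ok
  c2: data parity 1, sent cp 0 → mismatch
Exactly one row (r2) and one column (c2) fail → the flipped bit is at their intersection.

row 2, column 2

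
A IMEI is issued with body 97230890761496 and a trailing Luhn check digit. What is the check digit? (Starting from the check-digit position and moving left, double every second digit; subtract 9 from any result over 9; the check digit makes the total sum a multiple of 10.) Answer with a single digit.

1

Partial digits right→left: 6 9 4 1 6 7 0 9 8 0 3 2 7 9
Double every second digit counting from the check-digit position (so the 1st, 3rd, 5th, ... of the partial from the right).
  doubled (with −9 where >9): 3 8 3 0 7 6 5 → sum 32
  kept as-is: 9 1 7 9 0 2 9 → sum 37
Total = 32 + 37 = 69.
Check digit = (10 − (69 mod 10)) mod 10 = 1.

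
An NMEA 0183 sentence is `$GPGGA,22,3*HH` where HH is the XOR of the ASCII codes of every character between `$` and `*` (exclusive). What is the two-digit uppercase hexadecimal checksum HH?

65

XOR the ASCII codes of the payload characters:
  'G' = 0x47 → acc = 0x47
  'P' = 0x50 → acc = 0x17
  'G' = 0x47 → acc = 0x50
  'G' = 0x47 → acc = 0x17
  'A' = 0x41 → acc = 0x56
  ',' = 0x2C → acc = 0x7A
  '2' = 0x32 → acc = 0x48
  '2' = 0x32 → acc = 0x7A
  ',' = 0x2C → acc = 0x56
  '3' = 0x33 → acc = 0x65
Checksum = 0x65.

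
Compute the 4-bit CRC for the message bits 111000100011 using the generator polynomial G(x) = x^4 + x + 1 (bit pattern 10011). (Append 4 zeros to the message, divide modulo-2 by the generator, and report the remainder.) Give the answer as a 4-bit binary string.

Append 4 zeros: 1110001000110000. Divide by 10011 (XOR where the leading bit is 1):
  pos 0: 11100 XOR 10011 = 01111
  pos 1: 11110 XOR 10011 = 01101
  pos 2: 11011 XOR 10011 = 01000
  pos 3: 10000 XOR 10011 = 00011
  pos 6: 11001 XOR 10011 = 01010
  pos 7: 10101 XOR 10011 = 00110
  pos 9: 11000 XOR 10011 = 01011
  pos 10: 10110 XOR 10011 = 00101
Remainder (last 4 bits) = 1010. This is the CRC / FCS.

1010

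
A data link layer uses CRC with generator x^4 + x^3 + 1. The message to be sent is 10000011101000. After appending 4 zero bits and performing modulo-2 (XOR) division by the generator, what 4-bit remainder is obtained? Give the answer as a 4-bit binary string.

0001

Append 4 zeros: 100000111010000000. Divide by 11001 (XOR where the leading bit is 1):
  pos 0: 10000 XOR 11001 = 01001
  pos 1: 10010 XOR 11001 = 01011
  pos 2: 10111 XOR 11001 = 01110
  pos 3: 11101 XOR 11001 = 00100
  pos 5: 10010 XOR 11001 = 01011
  pos 6: 10111 XOR 11001 = 01110
  pos 7: 11100 XOR 11001 = 00101
  pos 9: 10100 XOR 11001 = 01101
  pos 10: 11010 XOR 11001 = 00011
  pos 13: 11000 XOR 11001 = 00001
Remainder (last 4 bits) = 0001. This is the CRC / FCS.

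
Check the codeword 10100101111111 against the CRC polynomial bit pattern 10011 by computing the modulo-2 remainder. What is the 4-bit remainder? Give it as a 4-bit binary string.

Modulo-2 division of 10100101111111 by 10011:
  pos 0: 10100 XOR 10011 = 00111
  pos 2: 11110 XOR 10011 = 01101
  pos 3: 11011 XOR 10011 = 01000
  pos 4: 10001 XOR 10011 = 00010
  pos 7: 10111 XOR 10011 = 00100
  pos 9: 10011 XOR 10011 = 00000
Remainder = 0000 (zero — the frame passes the CRC check).

0000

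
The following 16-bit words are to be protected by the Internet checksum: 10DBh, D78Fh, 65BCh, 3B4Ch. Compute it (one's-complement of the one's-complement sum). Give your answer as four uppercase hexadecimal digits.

One's-complement addition (fold any carry out of bit 15 back into bit 0):
  0x10DB + 0xD78F = 0x0E86A
  0xE86A + 0x65BC = 0x14E26 → wrap carry → 0x4E27
  0x4E27 + 0x3B4C = 0x08973
One's-complement sum = 0x8973.
Checksum = ~0x8973 & 0xFFFF = 0x768C.

768C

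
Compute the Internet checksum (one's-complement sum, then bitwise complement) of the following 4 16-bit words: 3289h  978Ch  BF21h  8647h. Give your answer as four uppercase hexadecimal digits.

F080

One's-complement addition (fold any carry out of bit 15 back into bit 0):
  0x3289 + 0x978C = 0x0CA15
  0xCA15 + 0xBF21 = 0x18936 → wrap carry → 0x8937
  0x8937 + 0x8647 = 0x10F7E → wrap carry → 0x0F7F
One's-complement sum = 0x0F7F.
Checksum = ~0x0F7F & 0xFFFF = 0xF080.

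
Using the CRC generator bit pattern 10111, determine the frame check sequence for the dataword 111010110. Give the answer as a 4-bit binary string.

Append 4 zeros: 1110101100000. Divide by 10111 (XOR where the leading bit is 1):
  pos 0: 11101 XOR 10111 = 01010
  pos 1: 10100 XOR 10111 = 00011
  pos 4: 11110 XOR 10111 = 01001
  pos 5: 10010 XOR 10111 = 00101
  pos 7: 10100 XOR 10111 = 00011
Remainder (last 4 bits) = 0110. This is the CRC / FCS.

0110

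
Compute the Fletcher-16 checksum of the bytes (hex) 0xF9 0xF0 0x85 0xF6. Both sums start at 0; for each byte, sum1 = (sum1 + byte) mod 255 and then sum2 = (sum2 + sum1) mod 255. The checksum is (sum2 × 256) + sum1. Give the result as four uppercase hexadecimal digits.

Running sums (mod 255):
  after byte 0 (0xF9): sum1=249, sum2=249
  after byte 1 (0xF0): sum1=234, sum2=228
  after byte 2 (0x85): sum1=112, sum2=85
  after byte 3 (0xF6): sum1=103, sum2=188
Checksum = sum2·256 + sum1 = 188·256 + 103 = 48231 = 0xBC67.

BC67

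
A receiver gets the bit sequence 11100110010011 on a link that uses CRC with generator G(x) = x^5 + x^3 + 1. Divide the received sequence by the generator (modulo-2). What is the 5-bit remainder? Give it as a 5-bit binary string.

Modulo-2 division of 11100110010011 by 101001:
  pos 0: 111001 XOR 101001 = 010000
  pos 1: 100001 XOR 101001 = 001000
  pos 3: 100000 XOR 101001 = 001001
  pos 5: 100110 XOR 101001 = 001111
  pos 7: 111101 XOR 101001 = 010100
  pos 8: 101001 XOR 101001 = 000000
Remainder = 00000 (zero — the frame passes the CRC check).

00000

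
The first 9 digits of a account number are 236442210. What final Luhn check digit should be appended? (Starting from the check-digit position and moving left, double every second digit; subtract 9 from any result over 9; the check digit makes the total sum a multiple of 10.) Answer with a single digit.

1

Partial digits right→left: 0 1 2 2 4 4 6 3 2
Double every second digit counting from the check-digit position (so the 1st, 3rd, 5th, ... of the partial from the right).
  doubled (with −9 where >9): 0 4 8 3 4 → sum 19
  kept as-is: 1 2 4 3 → sum 10
Total = 19 + 10 = 29.
Check digit = (10 − (29 mod 10)) mod 10 = 1.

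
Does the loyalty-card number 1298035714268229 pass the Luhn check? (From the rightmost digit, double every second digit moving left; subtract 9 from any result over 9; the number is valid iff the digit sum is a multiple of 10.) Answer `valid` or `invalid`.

From the right, keep odd positions and double even positions (subtract 9 from any doubled value over 9):
  doubled (positions 2,4,...): 4 7 4 2 1 0 9 2 → sum 29
  kept (positions 1,3,...): 9 2 6 4 7 3 8 2 → sum 41
Total = 70.
70 mod 10 = 0, so the number is valid.

valid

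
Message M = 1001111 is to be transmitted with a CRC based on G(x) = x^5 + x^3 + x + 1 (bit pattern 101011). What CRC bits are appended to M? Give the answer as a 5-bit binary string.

11001

Append 5 zeros: 100111100000. Divide by 101011 (XOR where the leading bit is 1):
  pos 0: 100111 XOR 101011 = 001100
  pos 2: 110010 XOR 101011 = 011001
  pos 3: 110010 XOR 101011 = 011001
  pos 4: 110010 XOR 101011 = 011001
  pos 5: 110010 XOR 101011 = 011001
  pos 6: 110010 XOR 101011 = 011001
Remainder (last 5 bits) = 11001. This is the CRC / FCS.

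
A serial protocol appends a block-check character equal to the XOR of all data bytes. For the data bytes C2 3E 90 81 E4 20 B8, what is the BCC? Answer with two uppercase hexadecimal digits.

XOR the bytes together:
  start with 0xC2
  0xC2 ⊕ 0x3E = 0xFC
  0xFC ⊕ 0x90 = 0x6C
  0x6C ⊕ 0x81 = 0xED
  0xED ⊕ 0xE4 = 0x09
  0x09 ⊕ 0x20 = 0x29
  0x29 ⊕ 0xB8 = 0x91

91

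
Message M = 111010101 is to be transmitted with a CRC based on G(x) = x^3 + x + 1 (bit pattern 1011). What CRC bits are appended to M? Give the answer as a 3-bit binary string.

100

Append 3 zeros: 111010101000. Divide by 1011 (XOR where the leading bit is 1):
  pos 0: 1110 XOR 1011 = 0101
  pos 1: 1011 XOR 1011 = 0000
  pos 6: 1010 XOR 1011 = 0001
Remainder (last 3 bits) = 100. This is the CRC / FCS.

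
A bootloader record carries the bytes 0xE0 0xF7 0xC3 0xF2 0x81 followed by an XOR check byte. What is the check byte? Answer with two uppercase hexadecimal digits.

XOR the bytes together:
  start with 0xE0
  0xE0 ⊕ 0xF7 = 0x17
  0x17 ⊕ 0xC3 = 0xD4
  0xD4 ⊕ 0xF2 = 0x26
  0x26 ⊕ 0x81 = 0xA7

A7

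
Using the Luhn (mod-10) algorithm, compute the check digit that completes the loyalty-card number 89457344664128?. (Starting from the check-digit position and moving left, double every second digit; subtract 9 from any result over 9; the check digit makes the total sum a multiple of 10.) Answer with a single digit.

9

Partial digits right→left: 8 2 1 4 6 6 4 4 3 7 5 4 9 8
Double every second digit counting from the check-digit position (so the 1st, 3rd, 5th, ... of the partial from the right).
  doubled (with −9 where >9): 7 2 3 8 6 1 9 → sum 36
  kept as-is: 2 4 6 4 7 4 8 → sum 35
Total = 36 + 35 = 71.
Check digit = (10 − (71 mod 10)) mod 10 = 9.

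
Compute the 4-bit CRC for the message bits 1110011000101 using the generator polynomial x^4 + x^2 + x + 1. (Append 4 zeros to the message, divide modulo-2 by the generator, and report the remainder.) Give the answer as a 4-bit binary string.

0100

Append 4 zeros: 11100110001010000. Divide by 10111 (XOR where the leading bit is 1):
  pos 0: 11100 XOR 10111 = 01011
  pos 1: 10111 XOR 10111 = 00000
  pos 6: 10001 XOR 10111 = 00110
  pos 8: 11001 XOR 10111 = 01110
  pos 9: 11100 XOR 10111 = 01011
  pos 10: 10110 XOR 10111 = 00001
Remainder (last 4 bits) = 0100. This is the CRC / FCS.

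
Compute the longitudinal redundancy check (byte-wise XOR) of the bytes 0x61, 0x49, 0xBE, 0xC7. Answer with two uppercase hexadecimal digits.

XOR the bytes together:
  start with 0x61
  0x61 ⊕ 0x49 = 0x28
  0x28 ⊕ 0xBE = 0x96
  0x96 ⊕ 0xC7 = 0x51

51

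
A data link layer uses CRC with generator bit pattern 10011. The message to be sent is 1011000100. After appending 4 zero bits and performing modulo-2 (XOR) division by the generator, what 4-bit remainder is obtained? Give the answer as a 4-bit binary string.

1000

Append 4 zeros: 10110001000000. Divide by 10011 (XOR where the leading bit is 1):
  pos 0: 10110 XOR 10011 = 00101
  pos 2: 10100 XOR 10011 = 00111
  pos 4: 11110 XOR 10011 = 01101
  pos 5: 11010 XOR 10011 = 01001
  pos 6: 10010 XOR 10011 = 00001
Remainder (last 4 bits) = 1000. This is the CRC / FCS.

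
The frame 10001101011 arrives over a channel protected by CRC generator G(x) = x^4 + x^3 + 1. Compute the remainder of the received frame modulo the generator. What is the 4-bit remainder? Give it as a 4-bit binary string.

0101

Modulo-2 division of 10001101011 by 11001:
  pos 0: 10001 XOR 11001 = 01000
  pos 1: 10001 XOR 11001 = 01000
  pos 2: 10000 XOR 11001 = 01001
  pos 3: 10011 XOR 11001 = 01010
  pos 4: 10100 XOR 11001 = 01101
  pos 5: 11011 XOR 11001 = 00010
Remainder = 0101 (nonzero — an error is detected).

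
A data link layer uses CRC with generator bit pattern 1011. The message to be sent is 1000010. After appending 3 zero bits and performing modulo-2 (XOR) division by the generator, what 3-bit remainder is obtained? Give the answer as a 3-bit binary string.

010

Append 3 zeros: 1000010000. Divide by 1011 (XOR where the leading bit is 1):
  pos 0: 1000 XOR 1011 = 0011
  pos 2: 1101 XOR 1011 = 0110
  pos 3: 1100 XOR 1011 = 0111
  pos 4: 1110 XOR 1011 = 0101
  pos 5: 1010 XOR 1011 = 0001
Remainder (last 3 bits) = 010. This is the CRC / FCS.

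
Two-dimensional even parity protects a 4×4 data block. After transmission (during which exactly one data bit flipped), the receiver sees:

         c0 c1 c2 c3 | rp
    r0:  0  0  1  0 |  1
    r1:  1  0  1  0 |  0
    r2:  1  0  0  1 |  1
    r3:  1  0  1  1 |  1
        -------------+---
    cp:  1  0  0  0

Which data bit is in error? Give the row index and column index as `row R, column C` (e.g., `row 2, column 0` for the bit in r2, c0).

Recompute each row's even parity and compare to rp:
  r0: data parity 1, sent rp 1 → ok
  r1: data parity 0, sent rp 0 → ok
  r2: data parity 0, sent rp 1 → mismatch
  r3: data parity 1, sent rp 1 → ok
Recompute each column's even parity and compare to cp:
  c0: data parity 1, sent cp 1 → ok
  c1: data parity 0, sent cp 0 → ok
  c2: data parity 1, sent cp 0 → mismatch
  c3: data parity 0, sent cp 0 → ok
Exactly one row (r2) and one column (c2) fail → the flipped bit is at their intersection.

row 2, column 2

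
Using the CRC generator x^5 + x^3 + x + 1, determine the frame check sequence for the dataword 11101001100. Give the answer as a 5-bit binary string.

Append 5 zeros: 1110100110000000. Divide by 101011 (XOR where the leading bit is 1):
  pos 0: 111010 XOR 101011 = 010001
  pos 1: 100010 XOR 101011 = 001001
  pos 3: 100111 XOR 101011 = 001100
  pos 5: 110000 XOR 101011 = 011011
  pos 6: 110110 XOR 101011 = 011101
  pos 7: 111010 XOR 101011 = 010001
  pos 8: 100010 XOR 101011 = 001001
  pos 10: 100100 XOR 101011 = 001111
Remainder (last 5 bits) = 01111. This is the CRC / FCS.

01111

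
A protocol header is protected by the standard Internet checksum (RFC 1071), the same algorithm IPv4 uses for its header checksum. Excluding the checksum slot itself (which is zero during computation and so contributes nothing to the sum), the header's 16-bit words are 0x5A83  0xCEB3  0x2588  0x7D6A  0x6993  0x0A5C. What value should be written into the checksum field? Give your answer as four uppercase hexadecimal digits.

BFE6

One's-complement addition (fold any carry out of bit 15 back into bit 0):
  0x5A83 + 0xCEB3 = 0x12936 → wrap carry → 0x2937
  0x2937 + 0x2588 = 0x04EBF
  0x4EBF + 0x7D6A = 0x0CC29
  0xCC29 + 0x6993 = 0x135BC → wrap carry → 0x35BD
  0x35BD + 0x0A5C = 0x04019
One's-complement sum = 0x4019.
Checksum = ~0x4019 & 0xFFFF = 0xBFE6.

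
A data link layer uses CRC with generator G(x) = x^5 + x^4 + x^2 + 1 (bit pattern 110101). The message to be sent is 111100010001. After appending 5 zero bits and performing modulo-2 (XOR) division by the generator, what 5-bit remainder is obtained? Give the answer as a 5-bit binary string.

11000

Append 5 zeros: 11110001000100000. Divide by 110101 (XOR where the leading bit is 1):
  pos 0: 111100 XOR 110101 = 001001
  pos 2: 100101 XOR 110101 = 010000
  pos 3: 100000 XOR 110101 = 010101
  pos 4: 101010 XOR 110101 = 011111
  pos 5: 111110 XOR 110101 = 001011
  pos 7: 101110 XOR 110101 = 011011
  pos 8: 110110 XOR 110101 = 000011
Remainder (last 5 bits) = 11000. This is the CRC / FCS.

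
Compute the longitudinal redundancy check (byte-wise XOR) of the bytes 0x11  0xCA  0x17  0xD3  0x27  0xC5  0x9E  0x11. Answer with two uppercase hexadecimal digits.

72

XOR the bytes together:
  start with 0x11
  0x11 ⊕ 0xCA = 0xDB
  0xDB ⊕ 0x17 = 0xCC
  0xCC ⊕ 0xD3 = 0x1F
  0x1F ⊕ 0x27 = 0x38
  0x38 ⊕ 0xC5 = 0xFD
  0xFD ⊕ 0x9E = 0x63
  0x63 ⊕ 0x11 = 0x72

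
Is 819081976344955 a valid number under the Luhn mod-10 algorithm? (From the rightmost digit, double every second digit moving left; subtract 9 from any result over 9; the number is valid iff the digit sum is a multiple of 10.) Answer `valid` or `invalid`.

From the right, keep odd positions and double even positions (subtract 9 from any doubled value over 9):
  doubled (positions 2,4,...): 1 8 6 5 2 0 2 → sum 24
  kept (positions 1,3,...): 5 9 4 6 9 8 9 8 → sum 58
Total = 82.
82 mod 10 = 2, so the number is invalid.

invalid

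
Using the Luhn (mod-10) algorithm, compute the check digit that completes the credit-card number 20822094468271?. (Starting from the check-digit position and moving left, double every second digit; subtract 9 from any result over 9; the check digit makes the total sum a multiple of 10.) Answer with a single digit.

Partial digits right→left: 1 7 2 8 6 4 4 9 0 2 2 8 0 2
Double every second digit counting from the check-digit position (so the 1st, 3rd, 5th, ... of the partial from the right).
  doubled (with −9 where >9): 2 4 3 8 0 4 0 → sum 21
  kept as-is: 7 8 4 9 2 8 2 → sum 40
Total = 21 + 40 = 61.
Check digit = (10 − (61 mod 10)) mod 10 = 9.

9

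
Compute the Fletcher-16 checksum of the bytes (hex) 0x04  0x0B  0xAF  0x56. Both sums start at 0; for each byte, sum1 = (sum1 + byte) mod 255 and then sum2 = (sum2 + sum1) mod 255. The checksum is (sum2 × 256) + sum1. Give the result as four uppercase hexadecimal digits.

E615

Running sums (mod 255):
  after byte 0 (0x04): sum1=4, sum2=4
  after byte 1 (0x0B): sum1=15, sum2=19
  after byte 2 (0xAF): sum1=190, sum2=209
  after byte 3 (0x56): sum1=21, sum2=230
Checksum = sum2·256 + sum1 = 230·256 + 21 = 58901 = 0xE615.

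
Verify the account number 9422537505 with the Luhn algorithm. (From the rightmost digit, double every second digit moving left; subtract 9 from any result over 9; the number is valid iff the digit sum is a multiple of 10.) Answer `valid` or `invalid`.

From the right, keep odd positions and double even positions (subtract 9 from any doubled value over 9):
  doubled (positions 2,4,...): 0 5 1 4 9 → sum 19
  kept (positions 1,3,...): 5 5 3 2 4 → sum 19
Total = 38.
38 mod 10 = 8, so the number is invalid.

invalid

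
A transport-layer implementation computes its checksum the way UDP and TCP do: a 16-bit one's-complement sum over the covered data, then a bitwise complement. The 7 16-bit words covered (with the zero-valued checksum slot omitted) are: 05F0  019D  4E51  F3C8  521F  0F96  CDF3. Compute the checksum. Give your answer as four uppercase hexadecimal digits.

86AF

One's-complement addition (fold any carry out of bit 15 back into bit 0):
  0x05F0 + 0x019D = 0x0078D
  0x078D + 0x4E51 = 0x055DE
  0x55DE + 0xF3C8 = 0x149A6 → wrap carry → 0x49A7
  0x49A7 + 0x521F = 0x09BC6
  0x9BC6 + 0x0F96 = 0x0AB5C
  0xAB5C + 0xCDF3 = 0x1794F → wrap carry → 0x7950
One's-complement sum = 0x7950.
Checksum = ~0x7950 & 0xFFFF = 0x86AF.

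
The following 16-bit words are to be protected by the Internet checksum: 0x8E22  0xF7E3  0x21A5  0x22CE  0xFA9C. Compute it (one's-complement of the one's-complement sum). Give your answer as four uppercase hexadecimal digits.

3AE9

One's-complement addition (fold any carry out of bit 15 back into bit 0):
  0x8E22 + 0xF7E3 = 0x18605 → wrap carry → 0x8606
  0x8606 + 0x21A5 = 0x0A7AB
  0xA7AB + 0x22CE = 0x0CA79
  0xCA79 + 0xFA9C = 0x1C515 → wrap carry → 0xC516
One's-complement sum = 0xC516.
Checksum = ~0xC516 & 0xFFFF = 0x3AE9.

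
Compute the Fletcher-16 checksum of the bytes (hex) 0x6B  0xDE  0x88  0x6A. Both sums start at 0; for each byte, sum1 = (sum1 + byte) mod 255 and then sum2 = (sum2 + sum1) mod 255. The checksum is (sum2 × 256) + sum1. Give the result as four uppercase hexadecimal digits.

Running sums (mod 255):
  after byte 0 (0x6B): sum1=107, sum2=107
  after byte 1 (0xDE): sum1=74, sum2=181
  after byte 2 (0x88): sum1=210, sum2=136
  after byte 3 (0x6A): sum1=61, sum2=197
Checksum = sum2·256 + sum1 = 197·256 + 61 = 50493 = 0xC53D.

C53D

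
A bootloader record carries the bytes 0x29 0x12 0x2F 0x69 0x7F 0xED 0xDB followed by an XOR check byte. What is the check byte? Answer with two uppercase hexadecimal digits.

XOR the bytes together:
  start with 0x29
  0x29 ⊕ 0x12 = 0x3B
  0x3B ⊕ 0x2F = 0x14
  0x14 ⊕ 0x69 = 0x7D
  0x7D ⊕ 0x7F = 0x02
  0x02 ⊕ 0xED = 0xEF
  0xEF ⊕ 0xDB = 0x34

34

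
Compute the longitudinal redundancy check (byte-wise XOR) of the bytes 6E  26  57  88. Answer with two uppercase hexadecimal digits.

97

XOR the bytes together:
  start with 0x6E
  0x6E ⊕ 0x26 = 0x48
  0x48 ⊕ 0x57 = 0x1F
  0x1F ⊕ 0x88 = 0x97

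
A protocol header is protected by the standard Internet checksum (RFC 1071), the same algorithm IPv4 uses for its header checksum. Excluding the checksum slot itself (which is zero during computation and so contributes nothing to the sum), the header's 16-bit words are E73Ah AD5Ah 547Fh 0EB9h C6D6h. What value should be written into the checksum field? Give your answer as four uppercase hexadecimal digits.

415B

One's-complement addition (fold any carry out of bit 15 back into bit 0):
  0xE73A + 0xAD5A = 0x19494 → wrap carry → 0x9495
  0x9495 + 0x547F = 0x0E914
  0xE914 + 0x0EB9 = 0x0F7CD
  0xF7CD + 0xC6D6 = 0x1BEA3 → wrap carry → 0xBEA4
One's-complement sum = 0xBEA4.
Checksum = ~0xBEA4 & 0xFFFF = 0x415B.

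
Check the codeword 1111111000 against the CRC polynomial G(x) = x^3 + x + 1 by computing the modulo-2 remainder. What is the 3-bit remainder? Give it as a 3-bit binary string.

Modulo-2 division of 1111111000 by 1011:
  pos 0: 1111 XOR 1011 = 0100
  pos 1: 1001 XOR 1011 = 0010
  pos 3: 1011 XOR 1011 = 0000
Remainder = 000 (zero — the frame passes the CRC check).

000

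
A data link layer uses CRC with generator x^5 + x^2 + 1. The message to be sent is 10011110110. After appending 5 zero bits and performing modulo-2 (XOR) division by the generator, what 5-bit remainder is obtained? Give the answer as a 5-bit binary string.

Append 5 zeros: 1001111011000000. Divide by 100101 (XOR where the leading bit is 1):
  pos 0: 100111 XOR 100101 = 000010
  pos 4: 101011 XOR 100101 = 001110
  pos 6: 111000 XOR 100101 = 011101
  pos 7: 111010 XOR 100101 = 011111
  pos 8: 111110 XOR 100101 = 011011
  pos 9: 110110 XOR 100101 = 010011
  pos 10: 100110 XOR 100101 = 000011
Remainder (last 5 bits) = 00011. This is the CRC / FCS.

00011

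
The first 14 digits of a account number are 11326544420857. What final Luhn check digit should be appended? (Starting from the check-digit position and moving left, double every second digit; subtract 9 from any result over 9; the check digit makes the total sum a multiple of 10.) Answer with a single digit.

6

Partial digits right→left: 7 5 8 0 2 4 4 4 5 6 2 3 1 1
Double every second digit counting from the check-digit position (so the 1st, 3rd, 5th, ... of the partial from the right).
  doubled (with −9 where >9): 5 7 4 8 1 4 2 → sum 31
  kept as-is: 5 0 4 4 6 3 1 → sum 23
Total = 31 + 23 = 54.
Check digit = (10 − (54 mod 10)) mod 10 = 6.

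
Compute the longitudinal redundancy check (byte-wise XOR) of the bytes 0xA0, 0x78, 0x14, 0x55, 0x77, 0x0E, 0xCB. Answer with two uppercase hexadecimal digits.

XOR the bytes together:
  start with 0xA0
  0xA0 ⊕ 0x78 = 0xD8
  0xD8 ⊕ 0x14 = 0xCC
  0xCC ⊕ 0x55 = 0x99
  0x99 ⊕ 0x77 = 0xEE
  0xEE ⊕ 0x0E = 0xE0
  0xE0 ⊕ 0xCB = 0x2B

2B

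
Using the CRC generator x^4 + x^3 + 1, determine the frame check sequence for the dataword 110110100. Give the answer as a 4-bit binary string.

1010

Append 4 zeros: 1101101000000. Divide by 11001 (XOR where the leading bit is 1):
  pos 0: 11011 XOR 11001 = 00010
  pos 3: 10010 XOR 11001 = 01011
  pos 4: 10110 XOR 11001 = 01111
  pos 5: 11110 XOR 11001 = 00111
  pos 7: 11100 XOR 11001 = 00101
Remainder (last 4 bits) = 1010. This is the CRC / FCS.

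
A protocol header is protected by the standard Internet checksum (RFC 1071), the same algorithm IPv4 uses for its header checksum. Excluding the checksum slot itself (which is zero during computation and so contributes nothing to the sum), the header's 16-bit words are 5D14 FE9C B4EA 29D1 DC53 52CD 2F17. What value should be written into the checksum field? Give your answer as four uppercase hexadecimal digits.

675A

One's-complement addition (fold any carry out of bit 15 back into bit 0):
  0x5D14 + 0xFE9C = 0x15BB0 → wrap carry → 0x5BB1
  0x5BB1 + 0xB4EA = 0x1109B → wrap carry → 0x109C
  0x109C + 0x29D1 = 0x03A6D
  0x3A6D + 0xDC53 = 0x116C0 → wrap carry → 0x16C1
  0x16C1 + 0x52CD = 0x0698E
  0x698E + 0x2F17 = 0x098A5
One's-complement sum = 0x98A5.
Checksum = ~0x98A5 & 0xFFFF = 0x675A.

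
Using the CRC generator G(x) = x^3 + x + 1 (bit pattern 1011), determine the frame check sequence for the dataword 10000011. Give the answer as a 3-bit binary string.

Append 3 zeros: 10000011000. Divide by 1011 (XOR where the leading bit is 1):
  pos 0: 1000 XOR 1011 = 0011
  pos 2: 1100 XOR 1011 = 0111
  pos 3: 1111 XOR 1011 = 0100
  pos 4: 1001 XOR 1011 = 0010
  pos 6: 1000 XOR 1011 = 0011
Remainder (last 3 bits) = 110. This is the CRC / FCS.

110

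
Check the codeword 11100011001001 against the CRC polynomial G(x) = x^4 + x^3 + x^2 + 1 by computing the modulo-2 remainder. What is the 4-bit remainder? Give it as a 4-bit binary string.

0010

Modulo-2 division of 11100011001001 by 11101:
  pos 0: 11100 XOR 11101 = 00001
  pos 4: 10110 XOR 11101 = 01011
  pos 5: 10110 XOR 11101 = 01011
  pos 6: 10111 XOR 11101 = 01010
  pos 7: 10100 XOR 11101 = 01001
  pos 8: 10010 XOR 11101 = 01111
  pos 9: 11111 XOR 11101 = 00010
Remainder = 0010 (nonzero — an error is detected).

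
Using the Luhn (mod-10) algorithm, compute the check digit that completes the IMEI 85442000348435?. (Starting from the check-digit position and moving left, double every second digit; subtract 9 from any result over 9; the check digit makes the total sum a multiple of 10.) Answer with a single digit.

Partial digits right→left: 5 3 4 8 4 3 0 0 0 2 4 4 5 8
Double every second digit counting from the check-digit position (so the 1st, 3rd, 5th, ... of the partial from the right).
  doubled (with −9 where >9): 1 8 8 0 0 8 1 → sum 26
  kept as-is: 3 8 3 0 2 4 8 → sum 28
Total = 26 + 28 = 54.
Check digit = (10 − (54 mod 10)) mod 10 = 6.

6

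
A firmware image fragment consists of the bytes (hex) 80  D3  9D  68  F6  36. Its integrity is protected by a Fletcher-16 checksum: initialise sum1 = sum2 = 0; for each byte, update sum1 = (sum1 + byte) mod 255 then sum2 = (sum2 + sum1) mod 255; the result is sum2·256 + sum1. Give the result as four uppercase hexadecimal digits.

Running sums (mod 255):
  after byte 0 (80): sum1=128, sum2=128
  after byte 1 (D3): sum1=84, sum2=212
  after byte 2 (9D): sum1=241, sum2=198
  after byte 3 (68): sum1=90, sum2=33
  after byte 4 (F6): sum1=81, sum2=114
  after byte 5 (36): sum1=135, sum2=249
Checksum = sum2·256 + sum1 = 249·256 + 135 = 63879 = 0xF987.

F987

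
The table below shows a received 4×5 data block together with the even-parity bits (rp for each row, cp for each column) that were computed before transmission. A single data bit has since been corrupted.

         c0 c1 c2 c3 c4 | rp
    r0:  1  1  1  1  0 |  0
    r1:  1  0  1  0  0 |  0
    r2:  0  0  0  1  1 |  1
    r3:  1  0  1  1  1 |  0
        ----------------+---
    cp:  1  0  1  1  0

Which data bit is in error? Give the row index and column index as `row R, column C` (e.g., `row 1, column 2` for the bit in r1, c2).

Recompute each row's even parity and compare to rp:
  r0: data parity 0, sent rp 0 → ok
  r1: data parity 0, sent rp 0 → ok
  r2: data parity 0, sent rp 1 → mismatch
  r3: data parity 0, sent rp 0 → ok
Recompute each column's even parity and compare to cp:
  c0: data parity 1, sent cp 1 → ok
  c1: data parity 1, sent cp 0 → mismatch
  c2: data parity 1, sent cp 1 → ok
  c3: data parity 1, sent cp 1 → ok
  c4: data parity 0, sent cp 0 → ok
Exactly one row (r2) and one column (c1) fail → the flipped bit is at their intersection.

row 2, column 1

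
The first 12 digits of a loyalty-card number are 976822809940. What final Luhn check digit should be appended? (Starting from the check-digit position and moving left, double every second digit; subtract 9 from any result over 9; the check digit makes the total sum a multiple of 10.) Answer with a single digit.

Partial digits right→left: 0 4 9 9 0 8 2 2 8 6 7 9
Double every second digit counting from the check-digit position (so the 1st, 3rd, 5th, ... of the partial from the right).
  doubled (with −9 where >9): 0 9 0 4 7 5 → sum 25
  kept as-is: 4 9 8 2 6 9 → sum 38
Total = 25 + 38 = 63.
Check digit = (10 − (63 mod 10)) mod 10 = 7.

7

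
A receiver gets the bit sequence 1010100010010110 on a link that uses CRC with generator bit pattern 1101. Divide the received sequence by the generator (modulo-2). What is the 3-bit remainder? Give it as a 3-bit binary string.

011

Modulo-2 division of 1010100010010110 by 1101:
  pos 0: 1010 XOR 1101 = 0111
  pos 1: 1111 XOR 1101 = 0010
  pos 3: 1000 XOR 1101 = 0101
  pos 4: 1010 XOR 1101 = 0111
  pos 5: 1111 XOR 1101 = 0010
  pos 7: 1000 XOR 1101 = 0101
  pos 8: 1011 XOR 1101 = 0110
  pos 9: 1100 XOR 1101 = 0001
  pos 12: 1110 XOR 1101 = 0011
Remainder = 011 (nonzero — an error is detected).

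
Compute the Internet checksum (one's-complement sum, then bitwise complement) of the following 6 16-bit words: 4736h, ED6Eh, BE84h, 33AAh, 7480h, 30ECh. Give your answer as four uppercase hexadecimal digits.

33BF

One's-complement addition (fold any carry out of bit 15 back into bit 0):
  0x4736 + 0xED6E = 0x134A4 → wrap carry → 0x34A5
  0x34A5 + 0xBE84 = 0x0F329
  0xF329 + 0x33AA = 0x126D3 → wrap carry → 0x26D4
  0x26D4 + 0x7480 = 0x09B54
  0x9B54 + 0x30EC = 0x0CC40
One's-complement sum = 0xCC40.
Checksum = ~0xCC40 & 0xFFFF = 0x33BF.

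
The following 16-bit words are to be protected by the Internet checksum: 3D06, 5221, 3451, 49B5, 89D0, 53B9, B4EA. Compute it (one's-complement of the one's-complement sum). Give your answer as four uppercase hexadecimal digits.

One's-complement addition (fold any carry out of bit 15 back into bit 0):
  0x3D06 + 0x5221 = 0x08F27
  0x8F27 + 0x3451 = 0x0C378
  0xC378 + 0x49B5 = 0x10D2D → wrap carry → 0x0D2E
  0x0D2E + 0x89D0 = 0x096FE
  0x96FE + 0x53B9 = 0x0EAB7
  0xEAB7 + 0xB4EA = 0x19FA1 → wrap carry → 0x9FA2
One's-complement sum = 0x9FA2.
Checksum = ~0x9FA2 & 0xFFFF = 0x605D.

605D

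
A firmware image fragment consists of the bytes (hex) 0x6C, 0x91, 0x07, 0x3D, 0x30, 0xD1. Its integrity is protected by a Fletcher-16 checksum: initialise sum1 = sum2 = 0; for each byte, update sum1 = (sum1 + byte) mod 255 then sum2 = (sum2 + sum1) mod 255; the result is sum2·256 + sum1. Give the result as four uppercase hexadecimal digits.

6844

Running sums (mod 255):
  after byte 0 (0x6C): sum1=108, sum2=108
  after byte 1 (0x91): sum1=253, sum2=106
  after byte 2 (0x07): sum1=5, sum2=111
  after byte 3 (0x3D): sum1=66, sum2=177
  after byte 4 (0x30): sum1=114, sum2=36
  after byte 5 (0xD1): sum1=68, sum2=104
Checksum = sum2·256 + sum1 = 104·256 + 68 = 26692 = 0x6844.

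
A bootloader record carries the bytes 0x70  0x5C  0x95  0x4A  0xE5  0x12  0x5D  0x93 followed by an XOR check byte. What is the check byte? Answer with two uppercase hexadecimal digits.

CA

XOR the bytes together:
  start with 0x70
  0x70 ⊕ 0x5C = 0x2C
  0x2C ⊕ 0x95 = 0xB9
  0xB9 ⊕ 0x4A = 0xF3
  0xF3 ⊕ 0xE5 = 0x16
  0x16 ⊕ 0x12 = 0x04
  0x04 ⊕ 0x5D = 0x59
  0x59 ⊕ 0x93 = 0xCA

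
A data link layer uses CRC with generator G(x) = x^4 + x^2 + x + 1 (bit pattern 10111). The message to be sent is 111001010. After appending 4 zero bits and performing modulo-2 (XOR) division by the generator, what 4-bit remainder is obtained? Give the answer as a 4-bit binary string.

Append 4 zeros: 1110010100000. Divide by 10111 (XOR where the leading bit is 1):
  pos 0: 11100 XOR 10111 = 01011
  pos 1: 10111 XOR 10111 = 00000
  pos 7: 10000 XOR 10111 = 00111
Remainder (last 4 bits) = 1110. This is the CRC / FCS.

1110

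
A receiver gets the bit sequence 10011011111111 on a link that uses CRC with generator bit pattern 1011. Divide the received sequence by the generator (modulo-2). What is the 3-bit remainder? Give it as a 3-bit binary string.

Modulo-2 division of 10011011111111 by 1011:
  pos 0: 1001 XOR 1011 = 0010
  pos 2: 1010 XOR 1011 = 0001
  pos 5: 1111 XOR 1011 = 0100
  pos 6: 1001 XOR 1011 = 0010
  pos 8: 1011 XOR 1011 = 0000
Remainder = 011 (nonzero — an error is detected).

011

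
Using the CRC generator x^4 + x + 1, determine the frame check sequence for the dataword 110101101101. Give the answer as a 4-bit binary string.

Append 4 zeros: 1101011011010000. Divide by 10011 (XOR where the leading bit is 1):
  pos 0: 11010 XOR 10011 = 01001
  pos 1: 10011 XOR 10011 = 00000
  pos 6: 10110 XOR 10011 = 00101
  pos 8: 10110 XOR 10011 = 00101
  pos 10: 10100 XOR 10011 = 00111
Remainder (last 4 bits) = 1110. This is the CRC / FCS.

1110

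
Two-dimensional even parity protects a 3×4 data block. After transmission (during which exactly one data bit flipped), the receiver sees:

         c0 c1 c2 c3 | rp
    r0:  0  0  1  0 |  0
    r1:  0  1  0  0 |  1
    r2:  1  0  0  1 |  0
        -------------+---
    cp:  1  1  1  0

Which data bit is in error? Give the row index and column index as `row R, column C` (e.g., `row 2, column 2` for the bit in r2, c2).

row 0, column 3

Recompute each row's even parity and compare to rp:
  r0: data parity 1, sent rp 0 → mismatch
  r1: data parity 1, sent rp 1 → ok
  r2: data parity 0, sent rp 0 → ok
Recompute each column's even parity and compare to cp:
  c0: data parity 1, sent cp 1 → ok
  c1: data parity 1, sent cp 1 → ok
  c2: data parity 1, sent cp 1 → ok
  c3: data parity 1, sent cp 0 → mismatch
Exactly one row (r0) and one column (c3) fail → the flipped bit is at their intersection.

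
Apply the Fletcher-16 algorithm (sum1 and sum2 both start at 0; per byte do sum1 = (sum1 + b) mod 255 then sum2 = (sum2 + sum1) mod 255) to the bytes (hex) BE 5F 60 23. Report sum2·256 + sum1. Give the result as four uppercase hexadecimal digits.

FCA1

Running sums (mod 255):
  after byte 0 (BE): sum1=190, sum2=190
  after byte 1 (5F): sum1=30, sum2=220
  after byte 2 (60): sum1=126, sum2=91
  after byte 3 (23): sum1=161, sum2=252
Checksum = sum2·256 + sum1 = 252·256 + 161 = 64673 = 0xFCA1.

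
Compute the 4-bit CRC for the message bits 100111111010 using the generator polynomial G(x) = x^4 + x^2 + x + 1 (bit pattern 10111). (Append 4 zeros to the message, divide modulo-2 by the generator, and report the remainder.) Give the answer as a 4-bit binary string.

Append 4 zeros: 1001111110100000. Divide by 10111 (XOR where the leading bit is 1):
  pos 0: 10011 XOR 10111 = 00100
  pos 2: 10011 XOR 10111 = 00100
  pos 4: 10011 XOR 10111 = 00100
  pos 6: 10001 XOR 10111 = 00110
  pos 8: 11000 XOR 10111 = 01111
  pos 9: 11110 XOR 10111 = 01001
  pos 10: 10010 XOR 10111 = 00101
Remainder (last 4 bits) = 1010. This is the CRC / FCS.

1010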